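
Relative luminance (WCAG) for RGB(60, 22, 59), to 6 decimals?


Linearize each channel (sRGB transfer function): c = v/255; c_lin = c/12.92 if c ≤ 0.04045, else ((c+0.055)/1.055)^2.4
  R: 60/255 ≈ 0.235294 > 0.04045 → ((0.235294+0.055)/1.055)^2.4 ≈ 0.045186
  G: 22/255 ≈ 0.086275 > 0.04045 → ((0.086275+0.055)/1.055)^2.4 ≈ 0.008023
  B: 59/255 ≈ 0.231373 > 0.04045 → ((0.231373+0.055)/1.055)^2.4 ≈ 0.043735
R_lin = 0.045186, G_lin = 0.008023, B_lin = 0.043735
L = 0.2126×R + 0.7152×G + 0.0722×B
L = 0.2126×0.045186 + 0.7152×0.008023 + 0.0722×0.043735
L ≈ 0.018502


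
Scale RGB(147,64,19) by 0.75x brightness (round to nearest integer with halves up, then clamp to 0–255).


Multiply each channel by 0.75, round half up, clamp to [0, 255]
R: 147×0.75 = 110.25 → round → 110
G: 64×0.75 = 48
B: 19×0.75 = 14.25 → round → 14
= RGB(110, 48, 14)


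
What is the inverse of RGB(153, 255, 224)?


Invert: (255-R, 255-G, 255-B)
R: 255-153 = 102
G: 255-255 = 0
B: 255-224 = 31
= RGB(102, 0, 31)


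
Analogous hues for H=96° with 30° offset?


Base hue: 96°
Left analog: (96 - 30) mod 360 = 66°
Right analog: (96 + 30) mod 360 = 126°
Analogous hues = 66° and 126°


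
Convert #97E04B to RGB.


97 → 151 (R)
E0 → 224 (G)
4B → 75 (B)
= RGB(151, 224, 75)


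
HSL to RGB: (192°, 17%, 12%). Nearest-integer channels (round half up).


H=192°, S=0.17, L=0.12
C = (1-|2L-1|)×S = (1-|-0.76|)×0.17 = 0.0408
H' = H/60 = 192/60 ≈ 3.2000; X = C×(1-|H' mod 2 - 1|) = 0.03264
m = L - C/2 = 0.12 - 0.0204 = 0.0996
Sector ⌊H'⌋ = 3 → (R',G',B') = (0.0, 0.03264, 0.0408)
RGB = ((R'+m)×255, (G'+m)×255, (B'+m)×255) = (25.398, 33.7212, 35.802)
Round half up → RGB(25, 34, 36)


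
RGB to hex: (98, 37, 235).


R = 98 → 62 (hex)
G = 37 → 25 (hex)
B = 235 → EB (hex)
Hex = #6225EB


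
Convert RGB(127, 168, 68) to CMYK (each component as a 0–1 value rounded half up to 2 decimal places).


R'=127/255≈0.4980, G'=168/255≈0.6588, B'=68/255≈0.2667
K = 1 - max(R',G',B') = 1 - 168/255 = 87/255 = 0.34117… → 0.34
(1-R'-K)/(1-K) simplifies to (max-R)/max with max = 168:
C = (168-127)/168 = 41/168 = 0.24404… → 0.24
M = (168-168)/168 = 0/168 = 0 → 0.00
Y = (168-68)/168 = 100/168 = 0.59523… → 0.60
= CMYK(0.24, 0.00, 0.60, 0.34)


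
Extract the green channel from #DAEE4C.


Color: #DAEE4C
R = DA = 218
G = EE = 238
B = 4C = 76
Green = 238


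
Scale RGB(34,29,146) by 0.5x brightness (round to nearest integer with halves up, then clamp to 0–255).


Multiply each channel by 0.5, round half up, clamp to [0, 255]
R: 34×0.5 = 17
G: 29×0.5 = 14.5 → round → 15
B: 146×0.5 = 73
= RGB(17, 15, 73)


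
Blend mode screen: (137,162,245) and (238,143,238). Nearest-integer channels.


Screen: C = 255 - (255-A)×(255-B)/255, rounded to nearest integer
R: 255 - (255-137)×(255-238)/255 = 255 - 2006/255 ≈ 255 - 7.867 = 247.133 → 247
G: 255 - (255-162)×(255-143)/255 = 255 - 10416/255 ≈ 255 - 40.847 = 214.153 → 214
B: 255 - (255-245)×(255-238)/255 = 255 - 170/255 ≈ 255 - 0.667 = 254.333 → 254
= RGB(247, 214, 254)


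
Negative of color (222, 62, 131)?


Invert: (255-R, 255-G, 255-B)
R: 255-222 = 33
G: 255-62 = 193
B: 255-131 = 124
= RGB(33, 193, 124)


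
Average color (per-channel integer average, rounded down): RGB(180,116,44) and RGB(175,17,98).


Midpoint: each channel = ⌊(C₁+C₂)/2⌋
R: ⌊(180+175)/2⌋ = 177
G: ⌊(116+17)/2⌋ = 66
B: ⌊(44+98)/2⌋ = 71
= RGB(177, 66, 71)


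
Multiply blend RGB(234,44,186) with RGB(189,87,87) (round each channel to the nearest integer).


Multiply: C = A×B/255, rounded to nearest integer
R: 234×189/255 = 44226/255 ≈ 173.435 → 173
G: 44×87/255 = 3828/255 ≈ 15.012 → 15
B: 186×87/255 = 16182/255 ≈ 63.459 → 63
= RGB(173, 15, 63)


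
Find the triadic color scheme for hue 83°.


Triadic: equally spaced at 120° intervals
H1 = 83°
H2 = (83 + 120) mod 360 = 203°
H3 = (83 + 240) mod 360 = 323°
Triadic = 83°, 203°, 323°


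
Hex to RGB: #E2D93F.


E2 → 226 (R)
D9 → 217 (G)
3F → 63 (B)
= RGB(226, 217, 63)


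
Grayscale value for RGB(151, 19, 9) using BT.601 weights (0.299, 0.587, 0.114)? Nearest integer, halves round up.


Gray = 0.299×R + 0.587×G + 0.114×B
Gray = 0.299×151 + 0.587×19 + 0.114×9
Gray = 45.149 + 11.153 + 1.026
Gray = 57.328 → round half up → 57
Gray = 57


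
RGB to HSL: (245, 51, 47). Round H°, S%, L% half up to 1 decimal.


Normalize: R'=245/255≈0.9608, G'=51/255≈0.2000, B'=47/255≈0.1843
Max=245/255, Min=47/255, Δ=Max-Min=198/255
L = (Max+Min)/2 = (245+47)/510 = 292/510 = 0.57254… → L = 57.3%
L > 0.5 → S = Δ/(2-Max-Min) = 198/(510-245-47) = 198/218 = 0.90825… → S = 90.8%
(the 1/255 factors cancel in S and H, so raw channel differences can be used)
Max is R' → H = 60 × (((G-B)/Δ) mod 6) = 60 × (((51-47)/198) mod 6)
  4/198 = 0.0202…
  H = 60 × 0.0202… = 1.212…° → H = 1.2°
= HSL(1.2°, 90.8%, 57.3%)


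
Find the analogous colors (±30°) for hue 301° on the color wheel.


Base hue: 301°
Left analog: (301 - 30) mod 360 = 271°
Right analog: (301 + 30) mod 360 = 331°
Analogous hues = 271° and 331°


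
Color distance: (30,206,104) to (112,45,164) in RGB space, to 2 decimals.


d = √[(R₁-R₂)² + (G₁-G₂)² + (B₁-B₂)²]
d = √[(30-112)² + (206-45)² + (104-164)²]
d = √[6724 + 25921 + 3600]
d = √36245
d ≈ 190.38


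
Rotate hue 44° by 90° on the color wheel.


New hue = (H + rotation) mod 360
New hue = (44 + 90) mod 360
= 134 mod 360
= 134°


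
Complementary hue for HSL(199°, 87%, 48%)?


Complement = opposite side of color wheel = hue + 180°
H' = (199 + 180) mod 360 = 19°
S and L unchanged.
= HSL(19°, 87%, 48%)


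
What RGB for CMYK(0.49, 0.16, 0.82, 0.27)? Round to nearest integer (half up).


R = 255 × (1-C) × (1-K) = 255 × 0.51 × 0.73 = 94.9365 → 95
G = 255 × (1-M) × (1-K) = 255 × 0.84 × 0.73 = 156.366 → 156
B = 255 × (1-Y) × (1-K) = 255 × 0.18 × 0.73 = 33.507 → 34
= RGB(95, 156, 34)


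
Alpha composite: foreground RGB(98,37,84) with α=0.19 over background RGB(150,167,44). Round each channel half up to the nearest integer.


C = α×F + (1-α)×B, with 1-α = 0.81
R: 0.19×98 + 0.81×150 = 18.62 + 121.50 = 140.12 → 140
G: 0.19×37 + 0.81×167 = 7.03 + 135.27 = 142.30 → 142
B: 0.19×84 + 0.81×44 = 15.96 + 35.64 = 51.60 → 52
= RGB(140, 142, 52)


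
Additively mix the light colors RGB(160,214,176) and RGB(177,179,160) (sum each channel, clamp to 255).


Additive: each channel = min(255, C₁+C₂)
R: 160+177 = 337 → 255
G: 214+179 = 393 → 255
B: 176+160 = 336 → 255
= RGB(255, 255, 255)


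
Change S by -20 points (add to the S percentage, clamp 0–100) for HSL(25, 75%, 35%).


Original S = 75%
Adjustment = -20 percentage points
New S = 75 + (-20) = 55
Clamp to [0, 100] → 55
= HSL(25°, 55%, 35%)


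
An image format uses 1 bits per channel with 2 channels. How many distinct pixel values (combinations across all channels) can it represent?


Total bits = 1 bits/channel × 2 channels = 2 bits
Distinct pixel values = 2^2
= 4 pixel values


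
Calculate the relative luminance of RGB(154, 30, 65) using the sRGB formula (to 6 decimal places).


Linearize each channel (sRGB transfer function): c = v/255; c_lin = c/12.92 if c ≤ 0.04045, else ((c+0.055)/1.055)^2.4
  R: 154/255 ≈ 0.603922 > 0.04045 → ((0.603922+0.055)/1.055)^2.4 ≈ 0.323143
  G: 30/255 ≈ 0.117647 > 0.04045 → ((0.117647+0.055)/1.055)^2.4 ≈ 0.012983
  B: 65/255 ≈ 0.254902 > 0.04045 → ((0.254902+0.055)/1.055)^2.4 ≈ 0.052861
R_lin = 0.323143, G_lin = 0.012983, B_lin = 0.052861
L = 0.2126×R + 0.7152×G + 0.0722×B
L = 0.2126×0.323143 + 0.7152×0.012983 + 0.0722×0.052861
L ≈ 0.081802


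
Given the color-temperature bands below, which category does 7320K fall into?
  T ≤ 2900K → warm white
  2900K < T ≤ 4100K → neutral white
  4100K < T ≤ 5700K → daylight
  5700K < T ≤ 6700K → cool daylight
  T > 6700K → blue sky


Temperature: 7320K
7320K > 6700K → blue sky
Classification: blue sky


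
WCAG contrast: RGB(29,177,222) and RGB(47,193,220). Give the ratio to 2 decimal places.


Linearize each sRGB channel c=v/255: c/12.92 if c ≤ 0.04045 else ((c+0.055)/1.055)^2.4
L = 0.2126×R_lin + 0.7152×G_lin + 0.0722×B_lin
Color 1 (29,177,222):
  R=29: 29/255≈0.1137 > 0.04045 → ((0.1137+0.055)/1.055)^2.4 ≈ 0.01229
  G=177: 177/255≈0.6941 > 0.04045 → ((0.6941+0.055)/1.055)^2.4 ≈ 0.43966
  B=222: 222/255≈0.8706 > 0.04045 → ((0.8706+0.055)/1.055)^2.4 ≈ 0.73046
  L1 = 0.2126×0.01229 + 0.7152×0.43966 + 0.0722×0.73046 ≈ 0.36979
Color 2 (47,193,220):
  R=47: 47/255≈0.1843 > 0.04045 → ((0.1843+0.055)/1.055)^2.4 ≈ 0.02843
  G=193: 193/255≈0.7569 > 0.04045 → ((0.7569+0.055)/1.055)^2.4 ≈ 0.53328
  B=220: 220/255≈0.8627 > 0.04045 → ((0.8627+0.055)/1.055)^2.4 ≈ 0.71569
  L2 = 0.2126×0.02843 + 0.7152×0.53328 + 0.0722×0.71569 ≈ 0.43912
Lighter = 0.43912, Darker = 0.36979
Ratio = (L_lighter + 0.05) / (L_darker + 0.05)
Ratio = (0.43912 + 0.05) / (0.36979 + 0.05) = 0.48912 / 0.41979 ≈ 1.1651
Ratio ≈ 1.17:1


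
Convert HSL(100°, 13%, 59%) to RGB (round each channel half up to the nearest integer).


H=100°, S=0.13, L=0.59
C = (1-|2L-1|)×S = (1-|0.18|)×0.13 = 0.1066
H' = H/60 = 100/60 ≈ 1.6667; X = C×(1-|H' mod 2 - 1|) ≈ 0.0355
m = L - C/2 = 0.59 - 0.0533 = 0.5367
Sector ⌊H'⌋ = 1 → (R',G',B') = (≈0.0355, 0.1066, 0.0)
RGB = ((R'+m)×255, (G'+m)×255, (B'+m)×255) = (145.9195, 164.0415, 136.8585)
Round half up → RGB(146, 164, 137)


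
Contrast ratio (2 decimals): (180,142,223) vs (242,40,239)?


Linearize each sRGB channel c=v/255: c/12.92 if c ≤ 0.04045 else ((c+0.055)/1.055)^2.4
L = 0.2126×R_lin + 0.7152×G_lin + 0.0722×B_lin
Color 1 (180,142,223):
  R=180: 180/255≈0.7059 > 0.04045 → ((0.7059+0.055)/1.055)^2.4 ≈ 0.45641
  G=142: 142/255≈0.5569 > 0.04045 → ((0.5569+0.055)/1.055)^2.4 ≈ 0.27050
  B=223: 223/255≈0.8745 > 0.04045 → ((0.8745+0.055)/1.055)^2.4 ≈ 0.73791
  L1 = 0.2126×0.45641 + 0.7152×0.27050 + 0.0722×0.73791 ≈ 0.34377
Color 2 (242,40,239):
  R=242: 242/255≈0.9490 > 0.04045 → ((0.9490+0.055)/1.055)^2.4 ≈ 0.88792
  G=40: 40/255≈0.1569 > 0.04045 → ((0.1569+0.055)/1.055)^2.4 ≈ 0.02122
  B=239: 239/255≈0.9373 > 0.04045 → ((0.9373+0.055)/1.055)^2.4 ≈ 0.86316
  L2 = 0.2126×0.88792 + 0.7152×0.02122 + 0.0722×0.86316 ≈ 0.26627
Lighter = 0.34377, Darker = 0.26627
Ratio = (L_lighter + 0.05) / (L_darker + 0.05)
Ratio = (0.34377 + 0.05) / (0.26627 + 0.05) = 0.39377 / 0.31627 ≈ 1.2451
Ratio ≈ 1.25:1


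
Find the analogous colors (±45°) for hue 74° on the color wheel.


Base hue: 74°
Left analog: (74 - 45) mod 360 = 29°
Right analog: (74 + 45) mod 360 = 119°
Analogous hues = 29° and 119°


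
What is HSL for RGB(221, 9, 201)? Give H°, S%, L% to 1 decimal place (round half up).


Normalize: R'=221/255≈0.8667, G'=9/255≈0.0353, B'=201/255≈0.7882
Max=221/255, Min=9/255, Δ=Max-Min=212/255
L = (Max+Min)/2 = (221+9)/510 = 230/510 = 0.45098… → L = 45.1%
L ≤ 0.5 → S = Δ/(Max+Min) = 212/(221+9) = 212/230 = 0.92173… → S = 92.2%
(the 1/255 factors cancel in S and H, so raw channel differences can be used)
Max is R' → H = 60 × (((G-B)/Δ) mod 6) = 60 × (((9-201)/212) mod 6)
  (-192)/212 = -0.9056…; negative, so add 6 → 5.0943…
  H = 60 × 5.0943… = 305.660…° → H = 305.7°
= HSL(305.7°, 92.2%, 45.1%)


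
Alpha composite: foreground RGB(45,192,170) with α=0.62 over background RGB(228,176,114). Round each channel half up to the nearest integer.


C = α×F + (1-α)×B, with 1-α = 0.38
R: 0.62×45 + 0.38×228 = 27.90 + 86.64 = 114.54 → 115
G: 0.62×192 + 0.38×176 = 119.04 + 66.88 = 185.92 → 186
B: 0.62×170 + 0.38×114 = 105.40 + 43.32 = 148.72 → 149
= RGB(115, 186, 149)


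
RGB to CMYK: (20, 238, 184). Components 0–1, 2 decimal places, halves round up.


R'=20/255≈0.0784, G'=238/255≈0.9333, B'=184/255≈0.7216
K = 1 - max(R',G',B') = 1 - 238/255 = 17/255 = 0.06666… → 0.07
(1-R'-K)/(1-K) simplifies to (max-R)/max with max = 238:
C = (238-20)/238 = 218/238 = 0.91596… → 0.92
M = (238-238)/238 = 0/238 = 0 → 0.00
Y = (238-184)/238 = 54/238 = 0.22689… → 0.23
= CMYK(0.92, 0.00, 0.23, 0.07)


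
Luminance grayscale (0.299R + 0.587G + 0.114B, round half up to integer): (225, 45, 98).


Gray = 0.299×R + 0.587×G + 0.114×B
Gray = 0.299×225 + 0.587×45 + 0.114×98
Gray = 67.275 + 26.415 + 11.172
Gray = 104.862 → round half up → 105
Gray = 105


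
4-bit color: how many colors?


Colors = 2^bits = 2^4
= 16 colors


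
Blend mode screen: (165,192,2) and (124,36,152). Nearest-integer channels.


Screen: C = 255 - (255-A)×(255-B)/255, rounded to nearest integer
R: 255 - (255-165)×(255-124)/255 = 255 - 11790/255 ≈ 255 - 46.235 = 208.765 → 209
G: 255 - (255-192)×(255-36)/255 = 255 - 13797/255 ≈ 255 - 54.106 = 200.894 → 201
B: 255 - (255-2)×(255-152)/255 = 255 - 26059/255 ≈ 255 - 102.192 = 152.808 → 153
= RGB(209, 201, 153)


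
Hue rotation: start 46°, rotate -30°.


New hue = (H + rotation) mod 360
New hue = (46 -30) mod 360
= 16 mod 360
= 16°


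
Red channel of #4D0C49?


Color: #4D0C49
R = 4D = 77
G = 0C = 12
B = 49 = 73
Red = 77


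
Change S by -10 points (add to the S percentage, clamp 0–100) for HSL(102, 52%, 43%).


Original S = 52%
Adjustment = -10 percentage points
New S = 52 + (-10) = 42
Clamp to [0, 100] → 42
= HSL(102°, 42%, 43%)


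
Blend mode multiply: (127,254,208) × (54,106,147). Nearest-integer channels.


Multiply: C = A×B/255, rounded to nearest integer
R: 127×54/255 = 6858/255 ≈ 26.894 → 27
G: 254×106/255 = 26924/255 ≈ 105.584 → 106
B: 208×147/255 = 30576/255 ≈ 119.906 → 120
= RGB(27, 106, 120)


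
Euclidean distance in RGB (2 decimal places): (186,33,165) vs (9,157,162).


d = √[(R₁-R₂)² + (G₁-G₂)² + (B₁-B₂)²]
d = √[(186-9)² + (33-157)² + (165-162)²]
d = √[31329 + 15376 + 9]
d = √46714
d ≈ 216.13


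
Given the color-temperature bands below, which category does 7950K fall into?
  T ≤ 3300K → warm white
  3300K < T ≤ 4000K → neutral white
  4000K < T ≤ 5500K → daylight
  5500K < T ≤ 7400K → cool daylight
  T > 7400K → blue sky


Temperature: 7950K
7950K > 7400K → blue sky
Classification: blue sky


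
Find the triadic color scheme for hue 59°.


Triadic: equally spaced at 120° intervals
H1 = 59°
H2 = (59 + 120) mod 360 = 179°
H3 = (59 + 240) mod 360 = 299°
Triadic = 59°, 179°, 299°


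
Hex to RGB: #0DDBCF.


0D → 13 (R)
DB → 219 (G)
CF → 207 (B)
= RGB(13, 219, 207)


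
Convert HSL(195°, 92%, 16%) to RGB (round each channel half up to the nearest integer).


H=195°, S=0.92, L=0.16
C = (1-|2L-1|)×S = (1-|-0.68|)×0.92 = 0.2944
H' = H/60 = 195/60 ≈ 3.2500; X = C×(1-|H' mod 2 - 1|) = 0.2208
m = L - C/2 = 0.16 - 0.1472 = 0.0128
Sector ⌊H'⌋ = 3 → (R',G',B') = (0.0, 0.2208, 0.2944)
RGB = ((R'+m)×255, (G'+m)×255, (B'+m)×255) = (3.264, 59.568, 78.336)
Round half up → RGB(3, 60, 78)


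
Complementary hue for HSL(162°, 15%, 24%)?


Complement = opposite side of color wheel = hue + 180°
H' = (162 + 180) mod 360 = 342°
S and L unchanged.
= HSL(342°, 15%, 24%)


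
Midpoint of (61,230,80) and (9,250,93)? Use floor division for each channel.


Midpoint: each channel = ⌊(C₁+C₂)/2⌋
R: ⌊(61+9)/2⌋ = 35
G: ⌊(230+250)/2⌋ = 240
B: ⌊(80+93)/2⌋ = 86
= RGB(35, 240, 86)


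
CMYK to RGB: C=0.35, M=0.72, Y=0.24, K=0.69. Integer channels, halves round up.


R = 255 × (1-C) × (1-K) = 255 × 0.65 × 0.31 = 51.3825 → 51
G = 255 × (1-M) × (1-K) = 255 × 0.28 × 0.31 = 22.134 → 22
B = 255 × (1-Y) × (1-K) = 255 × 0.76 × 0.31 = 60.078 → 60
= RGB(51, 22, 60)


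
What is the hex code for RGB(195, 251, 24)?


R = 195 → C3 (hex)
G = 251 → FB (hex)
B = 24 → 18 (hex)
Hex = #C3FB18


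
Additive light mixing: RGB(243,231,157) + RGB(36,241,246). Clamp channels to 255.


Additive: each channel = min(255, C₁+C₂)
R: 243+36 = 279 → 255
G: 231+241 = 472 → 255
B: 157+246 = 403 → 255
= RGB(255, 255, 255)


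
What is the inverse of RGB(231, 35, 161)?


Invert: (255-R, 255-G, 255-B)
R: 255-231 = 24
G: 255-35 = 220
B: 255-161 = 94
= RGB(24, 220, 94)


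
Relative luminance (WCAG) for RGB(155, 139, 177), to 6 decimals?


Linearize each channel (sRGB transfer function): c = v/255; c_lin = c/12.92 if c ≤ 0.04045, else ((c+0.055)/1.055)^2.4
  R: 155/255 ≈ 0.607843 > 0.04045 → ((0.607843+0.055)/1.055)^2.4 ≈ 0.327778
  G: 139/255 ≈ 0.545098 > 0.04045 → ((0.545098+0.055)/1.055)^2.4 ≈ 0.258183
  B: 177/255 ≈ 0.694118 > 0.04045 → ((0.694118+0.055)/1.055)^2.4 ≈ 0.439657
R_lin = 0.327778, G_lin = 0.258183, B_lin = 0.439657
L = 0.2126×R + 0.7152×G + 0.0722×B
L = 0.2126×0.327778 + 0.7152×0.258183 + 0.0722×0.439657
L ≈ 0.286081


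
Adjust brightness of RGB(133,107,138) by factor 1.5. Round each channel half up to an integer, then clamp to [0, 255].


Multiply each channel by 1.5, round half up, clamp to [0, 255]
R: 133×1.5 = 199.5 → round → 200
G: 107×1.5 = 160.5 → round → 161
B: 138×1.5 = 207
= RGB(200, 161, 207)


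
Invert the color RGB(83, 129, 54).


Invert: (255-R, 255-G, 255-B)
R: 255-83 = 172
G: 255-129 = 126
B: 255-54 = 201
= RGB(172, 126, 201)


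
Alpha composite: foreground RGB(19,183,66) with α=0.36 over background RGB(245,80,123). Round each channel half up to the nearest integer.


C = α×F + (1-α)×B, with 1-α = 0.64
R: 0.36×19 + 0.64×245 = 6.84 + 156.80 = 163.64 → 164
G: 0.36×183 + 0.64×80 = 65.88 + 51.20 = 117.08 → 117
B: 0.36×66 + 0.64×123 = 23.76 + 78.72 = 102.48 → 102
= RGB(164, 117, 102)


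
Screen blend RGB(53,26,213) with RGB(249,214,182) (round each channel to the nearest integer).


Screen: C = 255 - (255-A)×(255-B)/255, rounded to nearest integer
R: 255 - (255-53)×(255-249)/255 = 255 - 1212/255 ≈ 255 - 4.753 = 250.247 → 250
G: 255 - (255-26)×(255-214)/255 = 255 - 9389/255 ≈ 255 - 36.820 = 218.180 → 218
B: 255 - (255-213)×(255-182)/255 = 255 - 3066/255 ≈ 255 - 12.024 = 242.976 → 243
= RGB(250, 218, 243)


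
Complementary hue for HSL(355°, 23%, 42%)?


Complement = opposite side of color wheel = hue + 180°
H' = (355 + 180) mod 360 = 175°
S and L unchanged.
= HSL(175°, 23%, 42%)


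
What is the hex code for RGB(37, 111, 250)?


R = 37 → 25 (hex)
G = 111 → 6F (hex)
B = 250 → FA (hex)
Hex = #256FFA


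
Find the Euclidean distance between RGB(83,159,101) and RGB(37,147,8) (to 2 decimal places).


d = √[(R₁-R₂)² + (G₁-G₂)² + (B₁-B₂)²]
d = √[(83-37)² + (159-147)² + (101-8)²]
d = √[2116 + 144 + 8649]
d = √10909
d ≈ 104.45


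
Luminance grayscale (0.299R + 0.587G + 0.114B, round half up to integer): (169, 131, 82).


Gray = 0.299×R + 0.587×G + 0.114×B
Gray = 0.299×169 + 0.587×131 + 0.114×82
Gray = 50.531 + 76.897 + 9.348
Gray = 136.776 → round half up → 137
Gray = 137


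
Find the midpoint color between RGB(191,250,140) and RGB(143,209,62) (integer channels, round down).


Midpoint: each channel = ⌊(C₁+C₂)/2⌋
R: ⌊(191+143)/2⌋ = 167
G: ⌊(250+209)/2⌋ = 229
B: ⌊(140+62)/2⌋ = 101
= RGB(167, 229, 101)


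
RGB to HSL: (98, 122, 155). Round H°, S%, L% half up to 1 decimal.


Normalize: R'=98/255≈0.3843, G'=122/255≈0.4784, B'=155/255≈0.6078
Max=155/255, Min=98/255, Δ=Max-Min=57/255
L = (Max+Min)/2 = (155+98)/510 = 253/510 = 0.49607… → L = 49.6%
L ≤ 0.5 → S = Δ/(Max+Min) = 57/(155+98) = 57/253 = 0.22529… → S = 22.5%
(the 1/255 factors cancel in S and H, so raw channel differences can be used)
Max is B' → H = 60 × ((R-G)/Δ + 4) = 60 × ((98-122)/57 + 4)
  -24/57 + 4 = -0.4210… + 4 = 3.5789…
  H = 60 × 3.5789… = 214.736…° → H = 214.7°
= HSL(214.7°, 22.5%, 49.6%)


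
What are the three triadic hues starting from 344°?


Triadic: equally spaced at 120° intervals
H1 = 344°
H2 = (344 + 120) mod 360 = 104°
H3 = (344 + 240) mod 360 = 224°
Triadic = 344°, 104°, 224°


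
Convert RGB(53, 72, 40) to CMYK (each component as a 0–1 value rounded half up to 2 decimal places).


R'=53/255≈0.2078, G'=72/255≈0.2824, B'=40/255≈0.1569
K = 1 - max(R',G',B') = 1 - 72/255 = 183/255 = 0.71764… → 0.72
(1-R'-K)/(1-K) simplifies to (max-R)/max with max = 72:
C = (72-53)/72 = 19/72 = 0.26388… → 0.26
M = (72-72)/72 = 0/72 = 0 → 0.00
Y = (72-40)/72 = 32/72 = 0.44444… → 0.44
= CMYK(0.26, 0.00, 0.44, 0.72)


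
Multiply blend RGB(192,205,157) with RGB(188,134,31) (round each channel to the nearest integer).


Multiply: C = A×B/255, rounded to nearest integer
R: 192×188/255 = 36096/255 ≈ 141.553 → 142
G: 205×134/255 = 27470/255 ≈ 107.725 → 108
B: 157×31/255 = 4867/255 ≈ 19.086 → 19
= RGB(142, 108, 19)


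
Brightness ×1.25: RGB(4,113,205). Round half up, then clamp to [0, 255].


Multiply each channel by 1.25, round half up, clamp to [0, 255]
R: 4×1.25 = 5
G: 113×1.25 = 141.25 → round → 141
B: 205×1.25 = 256.25 → round → 256 → clamp → 255
= RGB(5, 141, 255)


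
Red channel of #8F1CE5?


Color: #8F1CE5
R = 8F = 143
G = 1C = 28
B = E5 = 229
Red = 143


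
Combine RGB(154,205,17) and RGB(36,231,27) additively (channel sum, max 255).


Additive: each channel = min(255, C₁+C₂)
R: 154+36 = 190 → 190
G: 205+231 = 436 → 255
B: 17+27 = 44 → 44
= RGB(190, 255, 44)


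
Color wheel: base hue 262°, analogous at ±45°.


Base hue: 262°
Left analog: (262 - 45) mod 360 = 217°
Right analog: (262 + 45) mod 360 = 307°
Analogous hues = 217° and 307°


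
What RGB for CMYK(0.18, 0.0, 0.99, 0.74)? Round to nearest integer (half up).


R = 255 × (1-C) × (1-K) = 255 × 0.82 × 0.26 = 54.366 → 54
G = 255 × (1-M) × (1-K) = 255 × 1.00 × 0.26 = 66.3 → 66
B = 255 × (1-Y) × (1-K) = 255 × 0.01 × 0.26 = 0.663 → 1
= RGB(54, 66, 1)


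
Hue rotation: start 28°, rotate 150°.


New hue = (H + rotation) mod 360
New hue = (28 + 150) mod 360
= 178 mod 360
= 178°


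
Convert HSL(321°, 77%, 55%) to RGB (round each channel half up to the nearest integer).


H=321°, S=0.77, L=0.55
C = (1-|2L-1|)×S = (1-|0.10|)×0.77 = 0.693
H' = H/60 = 321/60 ≈ 5.3500; X = C×(1-|H' mod 2 - 1|) = 0.45045
m = L - C/2 = 0.55 - 0.3465 = 0.2035
Sector ⌊H'⌋ = 5 → (R',G',B') = (0.693, 0.0, 0.45045)
RGB = ((R'+m)×255, (G'+m)×255, (B'+m)×255) = (228.6075, 51.8925, 166.75725)
Round half up → RGB(229, 52, 167)


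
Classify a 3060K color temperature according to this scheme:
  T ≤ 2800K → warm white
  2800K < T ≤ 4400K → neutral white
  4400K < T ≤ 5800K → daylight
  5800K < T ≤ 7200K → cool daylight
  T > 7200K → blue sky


Temperature: 3060K
2800K < 3060K ≤ 4400K → neutral white
Classification: neutral white


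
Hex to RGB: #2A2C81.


2A → 42 (R)
2C → 44 (G)
81 → 129 (B)
= RGB(42, 44, 129)


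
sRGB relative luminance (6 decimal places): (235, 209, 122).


Linearize each channel (sRGB transfer function): c = v/255; c_lin = c/12.92 if c ≤ 0.04045, else ((c+0.055)/1.055)^2.4
  R: 235/255 ≈ 0.921569 > 0.04045 → ((0.921569+0.055)/1.055)^2.4 ≈ 0.830770
  G: 209/255 ≈ 0.819608 > 0.04045 → ((0.819608+0.055)/1.055)^2.4 ≈ 0.637597
  B: 122/255 ≈ 0.478431 > 0.04045 → ((0.478431+0.055)/1.055)^2.4 ≈ 0.194618
R_lin = 0.830770, G_lin = 0.637597, B_lin = 0.194618
L = 0.2126×R + 0.7152×G + 0.0722×B
L = 0.2126×0.830770 + 0.7152×0.637597 + 0.0722×0.194618
L ≈ 0.646682


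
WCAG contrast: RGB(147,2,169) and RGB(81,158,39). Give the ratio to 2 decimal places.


Linearize each sRGB channel c=v/255: c/12.92 if c ≤ 0.04045 else ((c+0.055)/1.055)^2.4
L = 0.2126×R_lin + 0.7152×G_lin + 0.0722×B_lin
Color 1 (147,2,169):
  R=147: 147/255≈0.5765 > 0.04045 → ((0.5765+0.055)/1.055)^2.4 ≈ 0.29177
  G=2: 2/255≈0.0078 ≤ 0.04045 → 0.0078/12.92 ≈ 0.00061
  B=169: 169/255≈0.6627 > 0.04045 → ((0.6627+0.055)/1.055)^2.4 ≈ 0.39676
  L1 = 0.2126×0.29177 + 0.7152×0.00061 + 0.0722×0.39676 ≈ 0.09111
Color 2 (81,158,39):
  R=81: 81/255≈0.3176 > 0.04045 → ((0.3176+0.055)/1.055)^2.4 ≈ 0.08228
  G=158: 158/255≈0.6196 > 0.04045 → ((0.6196+0.055)/1.055)^2.4 ≈ 0.34191
  B=39: 39/255≈0.1529 > 0.04045 → ((0.1529+0.055)/1.055)^2.4 ≈ 0.02029
  L2 = 0.2126×0.08228 + 0.7152×0.34191 + 0.0722×0.02029 ≈ 0.26350
Lighter = 0.26350, Darker = 0.09111
Ratio = (L_lighter + 0.05) / (L_darker + 0.05)
Ratio = (0.26350 + 0.05) / (0.09111 + 0.05) = 0.31350 / 0.14111 ≈ 2.2216
Ratio ≈ 2.22:1


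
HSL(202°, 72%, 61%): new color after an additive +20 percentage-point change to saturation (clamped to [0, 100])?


Original S = 72%
Adjustment = +20 percentage points
New S = 72 + (20) = 92
Clamp to [0, 100] → 92
= HSL(202°, 92%, 61%)


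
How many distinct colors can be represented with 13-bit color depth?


Colors = 2^bits = 2^13
= 8,192 colors


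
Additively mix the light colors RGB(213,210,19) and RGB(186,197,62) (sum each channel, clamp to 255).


Additive: each channel = min(255, C₁+C₂)
R: 213+186 = 399 → 255
G: 210+197 = 407 → 255
B: 19+62 = 81 → 81
= RGB(255, 255, 81)


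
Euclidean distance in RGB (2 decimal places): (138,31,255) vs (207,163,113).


d = √[(R₁-R₂)² + (G₁-G₂)² + (B₁-B₂)²]
d = √[(138-207)² + (31-163)² + (255-113)²]
d = √[4761 + 17424 + 20164]
d = √42349
d ≈ 205.79


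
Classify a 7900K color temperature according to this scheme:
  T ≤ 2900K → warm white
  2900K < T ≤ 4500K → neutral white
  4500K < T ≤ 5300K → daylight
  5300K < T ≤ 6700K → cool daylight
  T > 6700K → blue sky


Temperature: 7900K
7900K > 6700K → blue sky
Classification: blue sky


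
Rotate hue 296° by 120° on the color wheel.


New hue = (H + rotation) mod 360
New hue = (296 + 120) mod 360
= 416 mod 360
= 56°


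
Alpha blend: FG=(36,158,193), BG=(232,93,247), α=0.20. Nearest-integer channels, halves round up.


C = α×F + (1-α)×B, with 1-α = 0.80
R: 0.20×36 + 0.80×232 = 7.20 + 185.60 = 192.80 → 193
G: 0.20×158 + 0.80×93 = 31.60 + 74.40 = 106.00 → 106
B: 0.20×193 + 0.80×247 = 38.60 + 197.60 = 236.20 → 236
= RGB(193, 106, 236)


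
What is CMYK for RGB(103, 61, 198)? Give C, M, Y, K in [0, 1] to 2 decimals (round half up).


R'=103/255≈0.4039, G'=61/255≈0.2392, B'=198/255≈0.7765
K = 1 - max(R',G',B') = 1 - 198/255 = 57/255 = 0.22352… → 0.22
(1-R'-K)/(1-K) simplifies to (max-R)/max with max = 198:
C = (198-103)/198 = 95/198 = 0.47979… → 0.48
M = (198-61)/198 = 137/198 = 0.69191… → 0.69
Y = (198-198)/198 = 0/198 = 0 → 0.00
= CMYK(0.48, 0.69, 0.00, 0.22)


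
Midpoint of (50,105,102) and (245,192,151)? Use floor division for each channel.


Midpoint: each channel = ⌊(C₁+C₂)/2⌋
R: ⌊(50+245)/2⌋ = 147
G: ⌊(105+192)/2⌋ = 148
B: ⌊(102+151)/2⌋ = 126
= RGB(147, 148, 126)


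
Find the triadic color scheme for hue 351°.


Triadic: equally spaced at 120° intervals
H1 = 351°
H2 = (351 + 120) mod 360 = 111°
H3 = (351 + 240) mod 360 = 231°
Triadic = 351°, 111°, 231°


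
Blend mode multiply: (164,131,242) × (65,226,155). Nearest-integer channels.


Multiply: C = A×B/255, rounded to nearest integer
R: 164×65/255 = 10660/255 ≈ 41.804 → 42
G: 131×226/255 = 29606/255 ≈ 116.102 → 116
B: 242×155/255 = 37510/255 ≈ 147.098 → 147
= RGB(42, 116, 147)


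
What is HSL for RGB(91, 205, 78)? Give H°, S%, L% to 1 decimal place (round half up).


Normalize: R'=91/255≈0.3569, G'=205/255≈0.8039, B'=78/255≈0.3059
Max=205/255, Min=78/255, Δ=Max-Min=127/255
L = (Max+Min)/2 = (205+78)/510 = 283/510 = 0.55490… → L = 55.5%
L > 0.5 → S = Δ/(2-Max-Min) = 127/(510-205-78) = 127/227 = 0.55947… → S = 55.9%
(the 1/255 factors cancel in S and H, so raw channel differences can be used)
Max is G' → H = 60 × ((B-R)/Δ + 2) = 60 × ((78-91)/127 + 2)
  -13/127 + 2 = -0.1023… + 2 = 1.8976…
  H = 60 × 1.8976… = 113.858…° → H = 113.9°
= HSL(113.9°, 55.9%, 55.5%)


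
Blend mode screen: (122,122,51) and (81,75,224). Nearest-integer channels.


Screen: C = 255 - (255-A)×(255-B)/255, rounded to nearest integer
R: 255 - (255-122)×(255-81)/255 = 255 - 23142/255 ≈ 255 - 90.753 = 164.247 → 164
G: 255 - (255-122)×(255-75)/255 = 255 - 23940/255 ≈ 255 - 93.882 = 161.118 → 161
B: 255 - (255-51)×(255-224)/255 = 255 - 6324/255 ≈ 255 - 24.800 = 230.200 → 230
= RGB(164, 161, 230)


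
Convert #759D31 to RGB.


75 → 117 (R)
9D → 157 (G)
31 → 49 (B)
= RGB(117, 157, 49)


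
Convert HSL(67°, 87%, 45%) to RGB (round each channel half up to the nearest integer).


H=67°, S=0.87, L=0.45
C = (1-|2L-1|)×S = (1-|-0.10|)×0.87 = 0.783
H' = H/60 = 67/60 ≈ 1.1167; X = C×(1-|H' mod 2 - 1|) = 0.69165
m = L - C/2 = 0.45 - 0.3915 = 0.0585
Sector ⌊H'⌋ = 1 → (R',G',B') = (0.69165, 0.783, 0.0)
RGB = ((R'+m)×255, (G'+m)×255, (B'+m)×255) = (191.28825, 214.5825, 14.9175)
Round half up → RGB(191, 215, 15)


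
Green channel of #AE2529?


Color: #AE2529
R = AE = 174
G = 25 = 37
B = 29 = 41
Green = 37


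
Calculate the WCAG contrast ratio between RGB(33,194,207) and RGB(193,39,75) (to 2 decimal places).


Linearize each sRGB channel c=v/255: c/12.92 if c ≤ 0.04045 else ((c+0.055)/1.055)^2.4
L = 0.2126×R_lin + 0.7152×G_lin + 0.0722×B_lin
Color 1 (33,194,207):
  R=33: 33/255≈0.1294 > 0.04045 → ((0.1294+0.055)/1.055)^2.4 ≈ 0.01521
  G=194: 194/255≈0.7608 > 0.04045 → ((0.7608+0.055)/1.055)^2.4 ≈ 0.53948
  B=207: 207/255≈0.8118 > 0.04045 → ((0.8118+0.055)/1.055)^2.4 ≈ 0.62396
  L1 = 0.2126×0.01521 + 0.7152×0.53948 + 0.0722×0.62396 ≈ 0.43412
Color 2 (193,39,75):
  R=193: 193/255≈0.7569 > 0.04045 → ((0.7569+0.055)/1.055)^2.4 ≈ 0.53328
  G=39: 39/255≈0.1529 > 0.04045 → ((0.1529+0.055)/1.055)^2.4 ≈ 0.02029
  B=75: 75/255≈0.2941 > 0.04045 → ((0.2941+0.055)/1.055)^2.4 ≈ 0.07036
  L2 = 0.2126×0.53328 + 0.7152×0.02029 + 0.0722×0.07036 ≈ 0.13296
Lighter = 0.43412, Darker = 0.13296
Ratio = (L_lighter + 0.05) / (L_darker + 0.05)
Ratio = (0.43412 + 0.05) / (0.13296 + 0.05) = 0.48412 / 0.18296 ≈ 2.6460
Ratio ≈ 2.65:1


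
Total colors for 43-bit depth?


Colors = 2^bits = 2^43
= 8,796,093,022,208 colors


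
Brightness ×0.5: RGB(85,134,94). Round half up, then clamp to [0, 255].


Multiply each channel by 0.5, round half up, clamp to [0, 255]
R: 85×0.5 = 42.5 → round → 43
G: 134×0.5 = 67
B: 94×0.5 = 47
= RGB(43, 67, 47)


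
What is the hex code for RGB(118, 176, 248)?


R = 118 → 76 (hex)
G = 176 → B0 (hex)
B = 248 → F8 (hex)
Hex = #76B0F8


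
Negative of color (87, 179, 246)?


Invert: (255-R, 255-G, 255-B)
R: 255-87 = 168
G: 255-179 = 76
B: 255-246 = 9
= RGB(168, 76, 9)


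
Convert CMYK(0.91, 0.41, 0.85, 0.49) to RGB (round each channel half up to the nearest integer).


R = 255 × (1-C) × (1-K) = 255 × 0.09 × 0.51 = 11.7045 → 12
G = 255 × (1-M) × (1-K) = 255 × 0.59 × 0.51 = 76.7295 → 77
B = 255 × (1-Y) × (1-K) = 255 × 0.15 × 0.51 = 19.5075 → 20
= RGB(12, 77, 20)


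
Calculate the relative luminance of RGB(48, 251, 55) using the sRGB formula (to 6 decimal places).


Linearize each channel (sRGB transfer function): c = v/255; c_lin = c/12.92 if c ≤ 0.04045, else ((c+0.055)/1.055)^2.4
  R: 48/255 ≈ 0.188235 > 0.04045 → ((0.188235+0.055)/1.055)^2.4 ≈ 0.029557
  G: 251/255 ≈ 0.984314 > 0.04045 → ((0.984314+0.055)/1.055)^2.4 ≈ 0.964686
  B: 55/255 ≈ 0.215686 > 0.04045 → ((0.215686+0.055)/1.055)^2.4 ≈ 0.038204
R_lin = 0.029557, G_lin = 0.964686, B_lin = 0.038204
L = 0.2126×R + 0.7152×G + 0.0722×B
L = 0.2126×0.029557 + 0.7152×0.964686 + 0.0722×0.038204
L ≈ 0.698986


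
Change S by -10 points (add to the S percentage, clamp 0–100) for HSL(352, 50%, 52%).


Original S = 50%
Adjustment = -10 percentage points
New S = 50 + (-10) = 40
Clamp to [0, 100] → 40
= HSL(352°, 40%, 52%)


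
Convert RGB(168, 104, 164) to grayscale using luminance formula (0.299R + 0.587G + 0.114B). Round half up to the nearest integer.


Gray = 0.299×R + 0.587×G + 0.114×B
Gray = 0.299×168 + 0.587×104 + 0.114×164
Gray = 50.232 + 61.048 + 18.696
Gray = 129.976 → round half up → 130
Gray = 130


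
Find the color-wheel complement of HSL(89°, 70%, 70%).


Complement = opposite side of color wheel = hue + 180°
H' = (89 + 180) mod 360 = 269°
S and L unchanged.
= HSL(269°, 70%, 70%)


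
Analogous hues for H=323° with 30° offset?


Base hue: 323°
Left analog: (323 - 30) mod 360 = 293°
Right analog: (323 + 30) mod 360 = 353°
Analogous hues = 293° and 353°


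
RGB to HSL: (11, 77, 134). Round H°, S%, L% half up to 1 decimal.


Normalize: R'=11/255≈0.0431, G'=77/255≈0.3020, B'=134/255≈0.5255
Max=134/255, Min=11/255, Δ=Max-Min=123/255
L = (Max+Min)/2 = (134+11)/510 = 145/510 = 0.28431… → L = 28.4%
L ≤ 0.5 → S = Δ/(Max+Min) = 123/(134+11) = 123/145 = 0.84827… → S = 84.8%
(the 1/255 factors cancel in S and H, so raw channel differences can be used)
Max is B' → H = 60 × ((R-G)/Δ + 4) = 60 × ((11-77)/123 + 4)
  -66/123 + 4 = -0.5365… + 4 = 3.4634…
  H = 60 × 3.4634… = 207.804…° → H = 207.8°
= HSL(207.8°, 84.8%, 28.4%)


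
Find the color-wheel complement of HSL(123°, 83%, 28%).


Complement = opposite side of color wheel = hue + 180°
H' = (123 + 180) mod 360 = 303°
S and L unchanged.
= HSL(303°, 83%, 28%)


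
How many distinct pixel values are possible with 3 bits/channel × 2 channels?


Total bits = 3 bits/channel × 2 channels = 6 bits
Distinct pixel values = 2^6
= 64 pixel values


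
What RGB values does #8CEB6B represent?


8C → 140 (R)
EB → 235 (G)
6B → 107 (B)
= RGB(140, 235, 107)


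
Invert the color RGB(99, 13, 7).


Invert: (255-R, 255-G, 255-B)
R: 255-99 = 156
G: 255-13 = 242
B: 255-7 = 248
= RGB(156, 242, 248)


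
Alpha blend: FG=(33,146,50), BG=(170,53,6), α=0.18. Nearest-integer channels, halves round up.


C = α×F + (1-α)×B, with 1-α = 0.82
R: 0.18×33 + 0.82×170 = 5.94 + 139.40 = 145.34 → 145
G: 0.18×146 + 0.82×53 = 26.28 + 43.46 = 69.74 → 70
B: 0.18×50 + 0.82×6 = 9.00 + 4.92 = 13.92 → 14
= RGB(145, 70, 14)


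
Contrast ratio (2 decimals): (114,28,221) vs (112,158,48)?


Linearize each sRGB channel c=v/255: c/12.92 if c ≤ 0.04045 else ((c+0.055)/1.055)^2.4
L = 0.2126×R_lin + 0.7152×G_lin + 0.0722×B_lin
Color 1 (114,28,221):
  R=114: 114/255≈0.4471 > 0.04045 → ((0.4471+0.055)/1.055)^2.4 ≈ 0.16827
  G=28: 28/255≈0.1098 > 0.04045 → ((0.1098+0.055)/1.055)^2.4 ≈ 0.01161
  B=221: 221/255≈0.8667 > 0.04045 → ((0.8667+0.055)/1.055)^2.4 ≈ 0.72306
  L1 = 0.2126×0.16827 + 0.7152×0.01161 + 0.0722×0.72306 ≈ 0.09628
Color 2 (112,158,48):
  R=112: 112/255≈0.4392 > 0.04045 → ((0.4392+0.055)/1.055)^2.4 ≈ 0.16203
  G=158: 158/255≈0.6196 > 0.04045 → ((0.6196+0.055)/1.055)^2.4 ≈ 0.34191
  B=48: 48/255≈0.1882 > 0.04045 → ((0.1882+0.055)/1.055)^2.4 ≈ 0.02956
  L2 = 0.2126×0.16203 + 0.7152×0.34191 + 0.0722×0.02956 ≈ 0.28112
Lighter = 0.28112, Darker = 0.09628
Ratio = (L_lighter + 0.05) / (L_darker + 0.05)
Ratio = (0.28112 + 0.05) / (0.09628 + 0.05) = 0.33112 / 0.14628 ≈ 2.2635
Ratio ≈ 2.26:1


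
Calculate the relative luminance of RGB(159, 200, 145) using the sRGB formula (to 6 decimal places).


Linearize each channel (sRGB transfer function): c = v/255; c_lin = c/12.92 if c ≤ 0.04045, else ((c+0.055)/1.055)^2.4
  R: 159/255 ≈ 0.623529 > 0.04045 → ((0.623529+0.055)/1.055)^2.4 ≈ 0.346704
  G: 200/255 ≈ 0.784314 > 0.04045 → ((0.784314+0.055)/1.055)^2.4 ≈ 0.577580
  B: 145/255 ≈ 0.568627 > 0.04045 → ((0.568627+0.055)/1.055)^2.4 ≈ 0.283149
R_lin = 0.346704, G_lin = 0.577580, B_lin = 0.283149
L = 0.2126×R + 0.7152×G + 0.0722×B
L = 0.2126×0.346704 + 0.7152×0.577580 + 0.0722×0.283149
L ≈ 0.507238


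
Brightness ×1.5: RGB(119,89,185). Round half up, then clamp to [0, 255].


Multiply each channel by 1.5, round half up, clamp to [0, 255]
R: 119×1.5 = 178.5 → round → 179
G: 89×1.5 = 133.5 → round → 134
B: 185×1.5 = 277.5 → round → 278 → clamp → 255
= RGB(179, 134, 255)


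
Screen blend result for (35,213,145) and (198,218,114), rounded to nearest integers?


Screen: C = 255 - (255-A)×(255-B)/255, rounded to nearest integer
R: 255 - (255-35)×(255-198)/255 = 255 - 12540/255 ≈ 255 - 49.176 = 205.824 → 206
G: 255 - (255-213)×(255-218)/255 = 255 - 1554/255 ≈ 255 - 6.094 = 248.906 → 249
B: 255 - (255-145)×(255-114)/255 = 255 - 15510/255 ≈ 255 - 60.824 = 194.176 → 194
= RGB(206, 249, 194)


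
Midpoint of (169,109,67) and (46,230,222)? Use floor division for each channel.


Midpoint: each channel = ⌊(C₁+C₂)/2⌋
R: ⌊(169+46)/2⌋ = 107
G: ⌊(109+230)/2⌋ = 169
B: ⌊(67+222)/2⌋ = 144
= RGB(107, 169, 144)


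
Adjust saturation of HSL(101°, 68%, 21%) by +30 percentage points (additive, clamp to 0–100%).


Original S = 68%
Adjustment = +30 percentage points
New S = 68 + (30) = 98
Clamp to [0, 100] → 98
= HSL(101°, 98%, 21%)


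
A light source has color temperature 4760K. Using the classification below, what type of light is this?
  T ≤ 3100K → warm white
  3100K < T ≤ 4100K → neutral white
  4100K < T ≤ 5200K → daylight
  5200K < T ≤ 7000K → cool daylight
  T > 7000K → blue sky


Temperature: 4760K
4100K < 4760K ≤ 5200K → daylight
Classification: daylight


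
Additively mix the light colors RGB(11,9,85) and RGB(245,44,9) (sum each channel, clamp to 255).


Additive: each channel = min(255, C₁+C₂)
R: 11+245 = 256 → 255
G: 9+44 = 53 → 53
B: 85+9 = 94 → 94
= RGB(255, 53, 94)


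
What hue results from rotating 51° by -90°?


New hue = (H + rotation) mod 360
New hue = (51 -90) mod 360
= -39 mod 360
= 321°


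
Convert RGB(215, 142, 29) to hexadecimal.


R = 215 → D7 (hex)
G = 142 → 8E (hex)
B = 29 → 1D (hex)
Hex = #D78E1D


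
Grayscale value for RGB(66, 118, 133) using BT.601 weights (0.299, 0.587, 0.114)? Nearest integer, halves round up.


Gray = 0.299×R + 0.587×G + 0.114×B
Gray = 0.299×66 + 0.587×118 + 0.114×133
Gray = 19.734 + 69.266 + 15.162
Gray = 104.162 → round half up → 104
Gray = 104


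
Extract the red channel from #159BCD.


Color: #159BCD
R = 15 = 21
G = 9B = 155
B = CD = 205
Red = 21


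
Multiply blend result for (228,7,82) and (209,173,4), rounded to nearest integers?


Multiply: C = A×B/255, rounded to nearest integer
R: 228×209/255 = 47652/255 ≈ 186.871 → 187
G: 7×173/255 = 1211/255 ≈ 4.749 → 5
B: 82×4/255 = 328/255 ≈ 1.286 → 1
= RGB(187, 5, 1)


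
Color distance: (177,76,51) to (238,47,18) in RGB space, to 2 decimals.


d = √[(R₁-R₂)² + (G₁-G₂)² + (B₁-B₂)²]
d = √[(177-238)² + (76-47)² + (51-18)²]
d = √[3721 + 841 + 1089]
d = √5651
d ≈ 75.17


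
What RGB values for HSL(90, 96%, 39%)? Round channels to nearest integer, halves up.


H=90°, S=0.96, L=0.39
C = (1-|2L-1|)×S = (1-|-0.22|)×0.96 = 0.7488
H' = H/60 = 90/60 ≈ 1.5000; X = C×(1-|H' mod 2 - 1|) = 0.3744
m = L - C/2 = 0.39 - 0.3744 = 0.0156
Sector ⌊H'⌋ = 1 → (R',G',B') = (0.3744, 0.7488, 0.0)
RGB = ((R'+m)×255, (G'+m)×255, (B'+m)×255) = (99.45, 194.922, 3.978)
Round half up → RGB(99, 195, 4)


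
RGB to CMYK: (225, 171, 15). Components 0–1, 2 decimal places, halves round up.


R'=225/255≈0.8824, G'=171/255≈0.6706, B'=15/255≈0.0588
K = 1 - max(R',G',B') = 1 - 225/255 = 30/255 = 0.11764… → 0.12
(1-R'-K)/(1-K) simplifies to (max-R)/max with max = 225:
C = (225-225)/225 = 0/225 = 0 → 0.00
M = (225-171)/225 = 54/225 = 0.24 → 0.24
Y = (225-15)/225 = 210/225 = 0.93333… → 0.93
= CMYK(0.00, 0.24, 0.93, 0.12)
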